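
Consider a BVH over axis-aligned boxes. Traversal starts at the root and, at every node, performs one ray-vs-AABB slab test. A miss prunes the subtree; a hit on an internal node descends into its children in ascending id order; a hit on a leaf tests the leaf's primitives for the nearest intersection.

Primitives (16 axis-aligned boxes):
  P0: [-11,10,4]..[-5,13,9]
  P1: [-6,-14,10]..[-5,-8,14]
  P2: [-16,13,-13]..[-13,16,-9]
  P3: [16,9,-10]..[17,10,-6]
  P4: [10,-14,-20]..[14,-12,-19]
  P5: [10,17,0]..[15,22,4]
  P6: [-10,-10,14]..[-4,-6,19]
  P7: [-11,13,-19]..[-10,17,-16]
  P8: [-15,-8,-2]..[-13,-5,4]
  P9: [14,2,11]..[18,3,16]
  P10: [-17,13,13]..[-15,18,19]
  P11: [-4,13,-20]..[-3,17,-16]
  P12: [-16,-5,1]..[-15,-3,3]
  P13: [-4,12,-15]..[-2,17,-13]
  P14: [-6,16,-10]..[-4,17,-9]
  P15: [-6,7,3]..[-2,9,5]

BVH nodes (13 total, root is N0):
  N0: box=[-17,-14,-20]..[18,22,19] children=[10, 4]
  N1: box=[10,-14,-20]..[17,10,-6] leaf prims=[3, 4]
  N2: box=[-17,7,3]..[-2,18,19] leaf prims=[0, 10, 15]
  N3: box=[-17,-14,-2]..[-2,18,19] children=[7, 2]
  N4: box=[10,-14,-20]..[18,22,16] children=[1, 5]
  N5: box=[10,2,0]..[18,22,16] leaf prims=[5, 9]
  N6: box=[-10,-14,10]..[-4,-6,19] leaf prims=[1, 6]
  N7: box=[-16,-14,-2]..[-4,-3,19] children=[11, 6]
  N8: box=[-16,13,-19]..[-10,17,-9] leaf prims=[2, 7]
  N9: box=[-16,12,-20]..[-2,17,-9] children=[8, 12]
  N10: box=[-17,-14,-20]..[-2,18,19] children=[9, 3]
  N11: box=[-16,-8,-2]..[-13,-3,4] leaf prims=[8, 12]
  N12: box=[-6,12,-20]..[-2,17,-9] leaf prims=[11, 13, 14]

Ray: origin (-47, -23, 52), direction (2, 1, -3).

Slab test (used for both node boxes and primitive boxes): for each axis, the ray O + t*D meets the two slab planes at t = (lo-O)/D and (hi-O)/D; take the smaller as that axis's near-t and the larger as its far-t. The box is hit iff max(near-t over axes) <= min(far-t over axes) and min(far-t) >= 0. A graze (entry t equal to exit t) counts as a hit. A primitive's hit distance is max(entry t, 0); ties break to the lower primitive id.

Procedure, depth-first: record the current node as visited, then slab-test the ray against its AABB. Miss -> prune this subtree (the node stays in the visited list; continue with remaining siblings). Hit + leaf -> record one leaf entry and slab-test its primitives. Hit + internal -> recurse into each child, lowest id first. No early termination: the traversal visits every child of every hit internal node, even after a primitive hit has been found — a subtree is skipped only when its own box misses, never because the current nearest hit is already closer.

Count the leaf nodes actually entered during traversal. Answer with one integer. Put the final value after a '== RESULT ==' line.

Trace the traversal:
N0 x:[15,65/2] y:[9,45] z:[11,24] -> hit [15,24], descend [4, 10]
  N4 x:[57/2,65/2] y:[9,45] z:[12,24] -> miss, prune
  N10 x:[15,45/2] y:[9,41] z:[11,24] -> hit [15,45/2], descend [3, 9]
    N3 x:[15,45/2] y:[9,41] z:[11,18] -> hit [15,18], descend [2, 7]
      N2 x:[15,45/2] y:[30,41] z:[11,49/3] -> miss, prune
      N7 x:[31/2,43/2] y:[9,20] z:[11,18] -> hit [31/2,18], descend [6, 11]
        N6 x:[37/2,43/2] y:[9,17] z:[11,14] -> miss, prune
        N11 x:[31/2,17] y:[15,20] z:[16,18] -> hit [16,17] leaf, test {P8@t=16, P12(miss)}
    N9 x:[31/2,45/2] y:[35,40] z:[61/3,24] -> miss, prune

Summary -> nodes [0, 4, 10, 3, 2, 7, 6, 11, 9]; box-tests=9; leaf-entries=1; first=P8

== RESULT ==
1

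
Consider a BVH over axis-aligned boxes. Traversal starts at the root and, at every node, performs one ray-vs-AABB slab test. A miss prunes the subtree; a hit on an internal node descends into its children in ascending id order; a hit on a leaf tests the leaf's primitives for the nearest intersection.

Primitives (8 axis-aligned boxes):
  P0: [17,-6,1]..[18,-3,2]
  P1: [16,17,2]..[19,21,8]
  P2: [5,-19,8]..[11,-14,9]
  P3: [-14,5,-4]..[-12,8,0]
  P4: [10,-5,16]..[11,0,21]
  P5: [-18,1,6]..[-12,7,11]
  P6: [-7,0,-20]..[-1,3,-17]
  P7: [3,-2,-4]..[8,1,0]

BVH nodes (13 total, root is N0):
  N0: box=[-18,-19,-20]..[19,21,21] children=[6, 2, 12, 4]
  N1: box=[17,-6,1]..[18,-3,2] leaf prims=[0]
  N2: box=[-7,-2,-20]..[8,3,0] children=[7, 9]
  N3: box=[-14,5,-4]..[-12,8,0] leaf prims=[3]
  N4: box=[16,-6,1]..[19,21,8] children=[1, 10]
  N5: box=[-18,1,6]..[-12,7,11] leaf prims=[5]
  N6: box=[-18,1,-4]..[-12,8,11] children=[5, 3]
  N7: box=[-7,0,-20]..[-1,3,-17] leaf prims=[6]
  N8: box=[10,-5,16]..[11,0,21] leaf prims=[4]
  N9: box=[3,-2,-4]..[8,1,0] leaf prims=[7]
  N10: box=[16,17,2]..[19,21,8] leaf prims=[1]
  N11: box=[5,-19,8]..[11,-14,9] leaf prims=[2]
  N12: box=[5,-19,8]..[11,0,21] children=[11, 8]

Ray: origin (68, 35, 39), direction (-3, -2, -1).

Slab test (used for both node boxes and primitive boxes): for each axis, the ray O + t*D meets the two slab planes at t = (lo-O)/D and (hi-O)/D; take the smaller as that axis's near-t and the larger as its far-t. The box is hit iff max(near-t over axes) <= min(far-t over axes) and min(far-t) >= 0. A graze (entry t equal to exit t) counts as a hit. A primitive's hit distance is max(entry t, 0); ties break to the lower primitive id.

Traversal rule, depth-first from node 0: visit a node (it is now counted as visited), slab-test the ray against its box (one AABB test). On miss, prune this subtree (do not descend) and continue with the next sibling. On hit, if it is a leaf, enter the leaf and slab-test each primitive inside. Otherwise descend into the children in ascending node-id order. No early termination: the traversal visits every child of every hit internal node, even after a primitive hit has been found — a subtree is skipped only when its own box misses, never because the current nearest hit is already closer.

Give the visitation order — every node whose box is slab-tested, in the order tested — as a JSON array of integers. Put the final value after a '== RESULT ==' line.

Traverse from the root:
N0 x:[49/3,86/3] y:[7,27] z:[18,59] -> hit [18,27], descend [2, 4, 6, 12]
  N2 x:[20,25] y:[16,37/2] z:[39,59] -> miss, prune
  N4 x:[49/3,52/3] y:[7,41/2] z:[31,38] -> miss, prune
  N6 x:[80/3,86/3] y:[27/2,17] z:[28,43] -> miss, prune
  N12 x:[19,21] y:[35/2,27] z:[18,31] -> hit [19,21], descend [8, 11]
    N8 x:[19,58/3] y:[35/2,20] z:[18,23] -> hit [19,58/3] leaf, test {P4@t=19}
    N11 x:[19,21] y:[49/2,27] z:[30,31] -> miss, prune

Visited [0, 2, 4, 6, 12, 8, 11]. Tests: 7 box, 1 leaf. Nearest: P4.

== RESULT ==
[0, 2, 4, 6, 12, 8, 11]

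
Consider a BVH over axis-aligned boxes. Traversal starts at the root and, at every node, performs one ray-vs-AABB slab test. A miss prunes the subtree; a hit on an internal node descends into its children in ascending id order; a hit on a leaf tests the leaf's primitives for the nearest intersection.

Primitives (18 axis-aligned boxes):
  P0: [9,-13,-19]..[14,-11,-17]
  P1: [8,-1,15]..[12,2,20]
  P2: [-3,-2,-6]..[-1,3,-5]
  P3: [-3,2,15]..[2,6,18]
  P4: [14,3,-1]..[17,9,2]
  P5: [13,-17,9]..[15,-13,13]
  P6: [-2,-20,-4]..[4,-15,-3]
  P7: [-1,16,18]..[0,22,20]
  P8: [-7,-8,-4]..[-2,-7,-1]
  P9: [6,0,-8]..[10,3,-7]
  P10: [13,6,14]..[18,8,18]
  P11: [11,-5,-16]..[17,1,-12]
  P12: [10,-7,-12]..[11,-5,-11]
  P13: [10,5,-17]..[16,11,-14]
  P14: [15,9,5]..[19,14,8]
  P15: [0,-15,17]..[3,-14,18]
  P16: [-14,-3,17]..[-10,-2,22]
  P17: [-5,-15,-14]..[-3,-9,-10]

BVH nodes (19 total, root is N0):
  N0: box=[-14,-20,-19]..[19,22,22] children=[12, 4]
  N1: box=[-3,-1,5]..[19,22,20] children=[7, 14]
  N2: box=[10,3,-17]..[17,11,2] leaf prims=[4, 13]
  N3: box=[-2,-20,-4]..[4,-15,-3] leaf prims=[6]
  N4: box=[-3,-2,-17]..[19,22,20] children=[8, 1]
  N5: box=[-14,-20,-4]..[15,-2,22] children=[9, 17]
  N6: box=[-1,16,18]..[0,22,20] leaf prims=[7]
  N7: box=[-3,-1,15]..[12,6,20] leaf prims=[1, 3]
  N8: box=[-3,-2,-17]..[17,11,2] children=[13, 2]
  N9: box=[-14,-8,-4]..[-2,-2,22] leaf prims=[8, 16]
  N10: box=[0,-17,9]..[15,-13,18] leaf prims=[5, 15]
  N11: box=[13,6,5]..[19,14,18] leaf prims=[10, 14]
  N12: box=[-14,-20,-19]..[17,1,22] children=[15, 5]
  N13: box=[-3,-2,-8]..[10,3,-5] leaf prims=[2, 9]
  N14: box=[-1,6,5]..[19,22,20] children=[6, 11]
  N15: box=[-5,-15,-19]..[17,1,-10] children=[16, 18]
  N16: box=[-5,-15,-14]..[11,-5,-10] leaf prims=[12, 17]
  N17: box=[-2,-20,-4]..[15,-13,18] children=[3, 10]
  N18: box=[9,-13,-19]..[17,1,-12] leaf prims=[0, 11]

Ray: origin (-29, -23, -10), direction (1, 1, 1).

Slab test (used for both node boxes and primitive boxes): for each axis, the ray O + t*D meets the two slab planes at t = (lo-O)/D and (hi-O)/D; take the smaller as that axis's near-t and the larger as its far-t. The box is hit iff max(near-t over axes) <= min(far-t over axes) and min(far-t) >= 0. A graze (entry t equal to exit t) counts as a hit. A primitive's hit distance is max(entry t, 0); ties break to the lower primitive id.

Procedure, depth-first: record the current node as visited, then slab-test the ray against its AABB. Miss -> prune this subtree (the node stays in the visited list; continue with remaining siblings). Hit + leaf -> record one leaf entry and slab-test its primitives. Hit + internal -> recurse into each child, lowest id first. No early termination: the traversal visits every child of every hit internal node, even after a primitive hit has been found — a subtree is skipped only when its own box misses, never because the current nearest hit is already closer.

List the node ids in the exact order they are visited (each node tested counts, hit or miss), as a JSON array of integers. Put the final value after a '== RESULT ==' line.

Trace the traversal:
N0 x:[15,48] y:[3,45] z:[-9,32] -> hit [15,32], descend [4, 12]
  N4 x:[26,48] y:[21,45] z:[-7,30] -> hit [26,30], descend [1, 8]
    N1 x:[26,48] y:[22,45] z:[15,30] -> hit [26,30], descend [7, 14]
      N7 x:[26,41] y:[22,29] z:[25,30] -> hit [26,29] leaf, test {P1(miss), P3@t=26}
      N14 x:[28,48] y:[29,45] z:[15,30] -> hit [29,30], descend [6, 11]
        N6 x:[28,29] y:[39,45] z:[28,30] -> miss, prune
        N11 x:[42,48] y:[29,37] z:[15,28] -> miss, prune
    N8 x:[26,46] y:[21,34] z:[-7,12] -> miss, prune
  N12 x:[15,46] y:[3,24] z:[-9,32] -> hit [15,24], descend [5, 15]
    N5 x:[15,44] y:[3,21] z:[6,32] -> hit [15,21], descend [9, 17]
      N9 x:[15,27] y:[15,21] z:[6,32] -> hit [15,21] leaf, test {P8(miss), P16(miss)}
      N17 x:[27,44] y:[3,10] z:[6,28] -> miss, prune
    N15 x:[24,46] y:[8,24] z:[-9,0] -> miss, prune

Summary -> nodes [0, 4, 1, 7, 14, 6, 11, 8, 12, 5, 9, 17, 15]; box-tests=13; leaf-entries=2; first=P3

== RESULT ==
[0, 4, 1, 7, 14, 6, 11, 8, 12, 5, 9, 17, 15]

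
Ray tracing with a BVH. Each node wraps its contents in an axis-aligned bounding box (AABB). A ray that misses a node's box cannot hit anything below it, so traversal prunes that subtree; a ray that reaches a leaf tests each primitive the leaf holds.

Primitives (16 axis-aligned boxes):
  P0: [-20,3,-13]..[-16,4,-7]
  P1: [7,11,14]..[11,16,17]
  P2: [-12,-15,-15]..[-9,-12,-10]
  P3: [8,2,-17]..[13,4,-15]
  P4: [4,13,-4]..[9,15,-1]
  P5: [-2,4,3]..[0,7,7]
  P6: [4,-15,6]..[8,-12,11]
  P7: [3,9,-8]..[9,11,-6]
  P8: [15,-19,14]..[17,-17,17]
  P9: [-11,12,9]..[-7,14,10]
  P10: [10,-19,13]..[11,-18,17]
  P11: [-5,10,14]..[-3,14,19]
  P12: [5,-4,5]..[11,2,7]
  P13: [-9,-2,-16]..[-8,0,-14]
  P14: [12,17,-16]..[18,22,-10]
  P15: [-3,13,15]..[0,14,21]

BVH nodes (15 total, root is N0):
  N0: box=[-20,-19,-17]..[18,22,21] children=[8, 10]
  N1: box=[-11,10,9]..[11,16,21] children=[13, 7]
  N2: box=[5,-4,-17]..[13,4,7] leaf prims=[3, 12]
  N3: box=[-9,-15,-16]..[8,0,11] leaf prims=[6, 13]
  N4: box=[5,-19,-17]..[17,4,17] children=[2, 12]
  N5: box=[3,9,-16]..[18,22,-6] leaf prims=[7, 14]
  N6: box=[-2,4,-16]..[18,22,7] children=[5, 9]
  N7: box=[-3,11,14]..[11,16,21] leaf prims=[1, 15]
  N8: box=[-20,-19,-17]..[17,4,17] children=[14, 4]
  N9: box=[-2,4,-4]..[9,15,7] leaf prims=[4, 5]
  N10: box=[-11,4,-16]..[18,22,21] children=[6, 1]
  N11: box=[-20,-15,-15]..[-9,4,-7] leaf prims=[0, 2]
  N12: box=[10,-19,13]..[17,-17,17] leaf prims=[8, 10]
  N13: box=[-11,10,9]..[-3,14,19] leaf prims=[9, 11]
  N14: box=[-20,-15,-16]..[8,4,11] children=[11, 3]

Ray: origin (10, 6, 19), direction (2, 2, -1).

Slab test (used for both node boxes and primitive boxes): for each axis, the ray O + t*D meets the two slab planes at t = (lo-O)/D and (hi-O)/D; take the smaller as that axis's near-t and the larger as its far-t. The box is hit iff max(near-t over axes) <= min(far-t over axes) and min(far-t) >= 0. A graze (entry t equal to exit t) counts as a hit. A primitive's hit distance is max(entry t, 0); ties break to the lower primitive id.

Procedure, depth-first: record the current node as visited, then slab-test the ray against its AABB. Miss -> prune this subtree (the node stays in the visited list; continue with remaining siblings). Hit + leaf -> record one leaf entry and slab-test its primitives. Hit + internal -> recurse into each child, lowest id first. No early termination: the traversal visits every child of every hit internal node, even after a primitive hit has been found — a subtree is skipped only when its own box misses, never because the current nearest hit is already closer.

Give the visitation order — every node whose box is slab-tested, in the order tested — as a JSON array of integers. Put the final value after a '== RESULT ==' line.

Trace the traversal:
N0 x:[-15,4] y:[-25/2,8] z:[-2,36] -> hit [-2,4], descend [8, 10]
  N8 x:[-15,7/2] y:[-25/2,-1] z:[2,36] -> miss, prune
  N10 x:[-21/2,4] y:[-1,8] z:[-2,35] -> hit [-1,4], descend [1, 6]
    N1 x:[-21/2,1/2] y:[2,5] z:[-2,10] -> miss, prune
    N6 x:[-6,4] y:[-1,8] z:[12,35] -> miss, prune

Visited [0, 8, 10, 1, 6]. Tests: 5 box, 0 leaf. Nearest: miss.

== RESULT ==
[0, 8, 10, 1, 6]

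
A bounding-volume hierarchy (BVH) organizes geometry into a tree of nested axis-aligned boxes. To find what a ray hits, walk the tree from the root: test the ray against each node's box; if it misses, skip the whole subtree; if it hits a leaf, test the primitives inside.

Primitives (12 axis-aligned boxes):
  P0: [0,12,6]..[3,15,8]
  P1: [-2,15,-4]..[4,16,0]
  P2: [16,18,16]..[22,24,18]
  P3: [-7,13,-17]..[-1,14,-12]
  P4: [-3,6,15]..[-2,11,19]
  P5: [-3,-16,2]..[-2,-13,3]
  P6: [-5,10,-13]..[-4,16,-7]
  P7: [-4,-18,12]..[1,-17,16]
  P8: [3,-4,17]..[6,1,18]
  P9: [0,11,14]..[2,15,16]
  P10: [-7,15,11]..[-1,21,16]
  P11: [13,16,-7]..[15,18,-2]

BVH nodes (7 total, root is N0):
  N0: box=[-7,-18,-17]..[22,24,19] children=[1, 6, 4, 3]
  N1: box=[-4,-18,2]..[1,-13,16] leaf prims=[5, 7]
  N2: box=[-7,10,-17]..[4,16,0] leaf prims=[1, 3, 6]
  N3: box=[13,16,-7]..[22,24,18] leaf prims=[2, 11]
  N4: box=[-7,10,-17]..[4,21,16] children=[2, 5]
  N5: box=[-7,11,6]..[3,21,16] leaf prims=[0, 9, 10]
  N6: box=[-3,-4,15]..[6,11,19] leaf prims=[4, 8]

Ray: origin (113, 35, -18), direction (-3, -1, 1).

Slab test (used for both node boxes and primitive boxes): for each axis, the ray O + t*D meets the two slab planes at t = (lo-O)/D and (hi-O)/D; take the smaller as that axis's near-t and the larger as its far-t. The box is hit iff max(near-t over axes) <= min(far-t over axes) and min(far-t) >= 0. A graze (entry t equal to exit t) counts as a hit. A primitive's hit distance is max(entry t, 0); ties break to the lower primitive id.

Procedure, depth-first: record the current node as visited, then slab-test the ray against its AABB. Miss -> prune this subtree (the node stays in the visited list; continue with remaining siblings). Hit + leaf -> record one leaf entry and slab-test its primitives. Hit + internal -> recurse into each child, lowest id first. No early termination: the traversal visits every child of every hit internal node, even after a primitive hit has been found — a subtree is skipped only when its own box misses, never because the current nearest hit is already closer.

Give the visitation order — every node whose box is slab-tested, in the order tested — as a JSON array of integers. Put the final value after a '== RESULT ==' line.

Walk:
N0 x:[91/3,40] y:[11,53] z:[1,37] -> hit [91/3,37], descend [1, 3, 4, 6]
  N1 x:[112/3,39] y:[48,53] z:[20,34] -> miss, prune
  N3 x:[91/3,100/3] y:[11,19] z:[11,36] -> miss, prune
  N4 x:[109/3,40] y:[14,25] z:[1,34] -> miss, prune
  N6 x:[107/3,116/3] y:[24,39] z:[33,37] -> hit [107/3,37] leaf, test {P4(miss), P8@t=107/3}

5 AABB tests over nodes [0, 1, 3, 4, 6]; 1 leaf entered; closest P8.

== RESULT ==
[0, 1, 3, 4, 6]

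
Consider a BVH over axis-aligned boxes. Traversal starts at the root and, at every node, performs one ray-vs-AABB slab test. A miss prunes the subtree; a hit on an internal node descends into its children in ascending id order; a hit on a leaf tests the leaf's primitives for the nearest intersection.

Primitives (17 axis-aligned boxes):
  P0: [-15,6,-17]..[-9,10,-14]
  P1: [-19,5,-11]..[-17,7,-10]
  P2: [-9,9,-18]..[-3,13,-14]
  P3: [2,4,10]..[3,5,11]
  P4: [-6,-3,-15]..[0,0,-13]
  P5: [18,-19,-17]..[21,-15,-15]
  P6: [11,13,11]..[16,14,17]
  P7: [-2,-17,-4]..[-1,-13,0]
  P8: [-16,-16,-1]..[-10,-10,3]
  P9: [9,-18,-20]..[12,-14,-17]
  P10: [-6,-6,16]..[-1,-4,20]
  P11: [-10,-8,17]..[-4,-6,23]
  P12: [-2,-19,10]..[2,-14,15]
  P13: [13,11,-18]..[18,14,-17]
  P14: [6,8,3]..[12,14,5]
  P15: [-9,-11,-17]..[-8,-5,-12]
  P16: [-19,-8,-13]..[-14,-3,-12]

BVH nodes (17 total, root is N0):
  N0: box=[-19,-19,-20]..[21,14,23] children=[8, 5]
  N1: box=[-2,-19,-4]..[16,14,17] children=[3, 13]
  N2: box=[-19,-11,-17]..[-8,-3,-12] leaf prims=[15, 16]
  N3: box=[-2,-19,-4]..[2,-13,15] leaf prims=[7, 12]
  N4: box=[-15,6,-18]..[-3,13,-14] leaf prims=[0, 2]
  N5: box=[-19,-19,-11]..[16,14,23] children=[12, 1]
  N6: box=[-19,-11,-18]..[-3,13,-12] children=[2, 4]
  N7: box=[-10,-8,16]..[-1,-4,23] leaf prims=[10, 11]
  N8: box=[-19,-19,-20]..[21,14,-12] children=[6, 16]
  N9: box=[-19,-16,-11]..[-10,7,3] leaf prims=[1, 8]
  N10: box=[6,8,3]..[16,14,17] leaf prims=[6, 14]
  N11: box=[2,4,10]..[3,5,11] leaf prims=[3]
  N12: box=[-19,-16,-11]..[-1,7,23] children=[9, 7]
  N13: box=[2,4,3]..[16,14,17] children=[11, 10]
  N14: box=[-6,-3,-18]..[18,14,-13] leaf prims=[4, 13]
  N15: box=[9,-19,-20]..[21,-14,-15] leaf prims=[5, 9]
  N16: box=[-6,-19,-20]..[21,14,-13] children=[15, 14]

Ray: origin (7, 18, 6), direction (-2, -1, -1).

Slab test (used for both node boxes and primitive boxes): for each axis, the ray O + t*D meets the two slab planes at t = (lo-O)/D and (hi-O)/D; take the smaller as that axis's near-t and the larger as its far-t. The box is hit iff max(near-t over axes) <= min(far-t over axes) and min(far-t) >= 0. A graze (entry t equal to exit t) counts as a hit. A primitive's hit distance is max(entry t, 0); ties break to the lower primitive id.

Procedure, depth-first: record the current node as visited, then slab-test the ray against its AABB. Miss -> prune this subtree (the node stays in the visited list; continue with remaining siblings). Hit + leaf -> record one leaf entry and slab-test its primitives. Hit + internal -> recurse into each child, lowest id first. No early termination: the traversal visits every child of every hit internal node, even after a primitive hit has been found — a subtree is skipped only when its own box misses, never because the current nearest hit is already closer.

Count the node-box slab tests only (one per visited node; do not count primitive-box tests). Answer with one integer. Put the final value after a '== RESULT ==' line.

Trace the traversal:
N0 x:[-7,13] y:[4,37] z:[-17,26] -> hit [4,13], descend [5, 8]
  N5 x:[-9/2,13] y:[4,37] z:[-17,17] -> hit [4,13], descend [1, 12]
    N1 x:[-9/2,9/2] y:[4,37] z:[-11,10] -> hit [4,9/2], descend [3, 13]
      N3 x:[5/2,9/2] y:[31,37] z:[-9,10] -> miss, prune
      N13 x:[-9/2,5/2] y:[4,14] z:[-11,3] -> miss, prune
    N12 x:[4,13] y:[11,34] z:[-17,17] -> hit [11,13], descend [7, 9]
      N7 x:[4,17/2] y:[22,26] z:[-17,-10] -> miss, prune
      N9 x:[17/2,13] y:[11,34] z:[3,17] -> hit [11,13] leaf, test {P1(miss), P8(miss)}
  N8 x:[-7,13] y:[4,37] z:[18,26] -> miss, prune

order=[0, 5, 1, 3, 13, 12, 7, 9, 8]  |boxes|=9  |leaves|=1  hit=miss

== RESULT ==
9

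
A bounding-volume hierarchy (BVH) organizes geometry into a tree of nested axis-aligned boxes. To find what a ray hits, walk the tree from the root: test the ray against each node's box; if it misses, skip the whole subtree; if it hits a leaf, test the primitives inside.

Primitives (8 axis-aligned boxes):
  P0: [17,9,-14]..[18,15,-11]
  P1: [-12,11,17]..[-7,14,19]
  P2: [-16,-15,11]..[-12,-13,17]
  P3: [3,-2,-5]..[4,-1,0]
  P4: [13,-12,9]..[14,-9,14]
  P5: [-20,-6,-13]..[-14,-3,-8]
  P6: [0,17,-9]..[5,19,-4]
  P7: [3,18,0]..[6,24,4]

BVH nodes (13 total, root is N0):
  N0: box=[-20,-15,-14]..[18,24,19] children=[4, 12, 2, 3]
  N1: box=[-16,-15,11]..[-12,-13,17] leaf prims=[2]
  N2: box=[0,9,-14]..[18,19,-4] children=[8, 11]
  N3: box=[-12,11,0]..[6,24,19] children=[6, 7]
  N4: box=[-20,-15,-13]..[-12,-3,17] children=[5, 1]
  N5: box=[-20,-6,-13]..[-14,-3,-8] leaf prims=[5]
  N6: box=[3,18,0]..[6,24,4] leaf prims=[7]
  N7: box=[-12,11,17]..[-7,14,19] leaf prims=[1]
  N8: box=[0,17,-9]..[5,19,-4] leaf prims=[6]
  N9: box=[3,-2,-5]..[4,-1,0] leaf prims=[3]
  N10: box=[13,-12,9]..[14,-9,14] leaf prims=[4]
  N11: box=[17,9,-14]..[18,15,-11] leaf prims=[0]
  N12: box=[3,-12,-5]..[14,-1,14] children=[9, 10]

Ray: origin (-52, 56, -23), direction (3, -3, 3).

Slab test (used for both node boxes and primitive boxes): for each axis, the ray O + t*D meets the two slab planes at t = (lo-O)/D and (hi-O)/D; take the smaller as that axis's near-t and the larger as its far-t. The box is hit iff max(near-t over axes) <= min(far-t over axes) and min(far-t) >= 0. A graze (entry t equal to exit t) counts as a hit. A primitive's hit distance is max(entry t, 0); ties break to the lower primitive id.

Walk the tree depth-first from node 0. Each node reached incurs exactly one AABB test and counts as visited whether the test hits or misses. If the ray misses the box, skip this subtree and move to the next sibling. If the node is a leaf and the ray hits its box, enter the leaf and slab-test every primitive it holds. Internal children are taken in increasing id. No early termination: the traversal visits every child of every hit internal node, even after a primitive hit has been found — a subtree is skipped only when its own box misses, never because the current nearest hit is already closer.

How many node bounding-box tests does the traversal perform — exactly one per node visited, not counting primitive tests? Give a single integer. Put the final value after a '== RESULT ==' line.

Trace the traversal:
N0 x:[32/3,70/3] y:[32/3,71/3] z:[3,14] -> hit [32/3,14], descend [2, 3, 4, 12]
  N2 x:[52/3,70/3] y:[37/3,47/3] z:[3,19/3] -> miss, prune
  N3 x:[40/3,58/3] y:[32/3,15] z:[23/3,14] -> hit [40/3,14], descend [6, 7]
    N6 x:[55/3,58/3] y:[32/3,38/3] z:[23/3,9] -> miss, prune
    N7 x:[40/3,15] y:[14,15] z:[40/3,14] -> hit [14,14] leaf, test {P1@t=14}
  N4 x:[32/3,40/3] y:[59/3,71/3] z:[10/3,40/3] -> miss, prune
  N12 x:[55/3,22] y:[19,68/3] z:[6,37/3] -> miss, prune

Visited [0, 2, 3, 6, 7, 4, 12]. Tests: 7 box, 1 leaf. Nearest: P1.

== RESULT ==
7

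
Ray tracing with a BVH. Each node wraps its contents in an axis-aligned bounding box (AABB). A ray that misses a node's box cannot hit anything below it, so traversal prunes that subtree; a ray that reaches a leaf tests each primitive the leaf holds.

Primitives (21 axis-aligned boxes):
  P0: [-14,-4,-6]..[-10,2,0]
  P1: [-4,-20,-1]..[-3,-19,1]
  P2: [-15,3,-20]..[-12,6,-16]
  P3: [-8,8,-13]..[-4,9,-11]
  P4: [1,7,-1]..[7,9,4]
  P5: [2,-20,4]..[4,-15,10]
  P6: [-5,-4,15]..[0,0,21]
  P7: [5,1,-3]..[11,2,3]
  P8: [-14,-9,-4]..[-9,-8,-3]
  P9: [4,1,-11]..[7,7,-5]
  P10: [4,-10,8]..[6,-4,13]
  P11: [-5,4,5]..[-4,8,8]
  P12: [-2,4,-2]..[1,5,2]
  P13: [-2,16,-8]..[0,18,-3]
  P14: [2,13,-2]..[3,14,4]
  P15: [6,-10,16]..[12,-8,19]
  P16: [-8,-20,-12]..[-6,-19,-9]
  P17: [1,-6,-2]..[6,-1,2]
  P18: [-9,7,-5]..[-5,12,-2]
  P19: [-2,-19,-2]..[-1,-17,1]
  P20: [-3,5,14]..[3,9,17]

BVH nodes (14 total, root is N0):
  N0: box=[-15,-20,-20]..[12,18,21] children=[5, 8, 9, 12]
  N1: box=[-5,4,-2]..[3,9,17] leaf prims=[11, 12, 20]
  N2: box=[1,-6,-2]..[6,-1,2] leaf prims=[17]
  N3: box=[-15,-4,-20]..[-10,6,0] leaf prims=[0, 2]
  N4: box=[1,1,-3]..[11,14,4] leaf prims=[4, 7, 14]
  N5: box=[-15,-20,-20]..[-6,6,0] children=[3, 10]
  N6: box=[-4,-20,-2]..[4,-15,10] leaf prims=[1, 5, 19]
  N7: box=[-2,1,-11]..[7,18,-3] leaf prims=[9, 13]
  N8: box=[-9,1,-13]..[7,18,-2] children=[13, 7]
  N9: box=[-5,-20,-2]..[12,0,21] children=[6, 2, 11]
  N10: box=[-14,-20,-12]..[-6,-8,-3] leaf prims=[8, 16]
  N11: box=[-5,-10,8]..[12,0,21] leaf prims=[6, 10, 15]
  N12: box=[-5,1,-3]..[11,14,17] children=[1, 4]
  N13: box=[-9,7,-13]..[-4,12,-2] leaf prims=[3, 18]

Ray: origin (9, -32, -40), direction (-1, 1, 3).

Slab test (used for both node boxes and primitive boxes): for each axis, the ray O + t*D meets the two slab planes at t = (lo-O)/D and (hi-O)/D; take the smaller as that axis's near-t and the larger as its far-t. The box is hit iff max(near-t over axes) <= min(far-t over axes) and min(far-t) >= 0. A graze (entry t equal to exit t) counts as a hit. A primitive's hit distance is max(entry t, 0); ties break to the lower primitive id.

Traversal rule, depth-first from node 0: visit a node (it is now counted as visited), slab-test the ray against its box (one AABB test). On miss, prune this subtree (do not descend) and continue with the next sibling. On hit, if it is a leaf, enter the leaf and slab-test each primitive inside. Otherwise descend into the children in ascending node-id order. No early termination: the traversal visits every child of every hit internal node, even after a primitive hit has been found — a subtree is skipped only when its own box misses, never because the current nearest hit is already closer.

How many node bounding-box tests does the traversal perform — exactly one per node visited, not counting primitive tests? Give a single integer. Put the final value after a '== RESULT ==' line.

Trace the traversal:
N0 x:[-3,24] y:[12,50] z:[20/3,61/3] -> hit [12,61/3], descend [5, 8, 9, 12]
  N5 x:[15,24] y:[12,38] z:[20/3,40/3] -> miss, prune
  N8 x:[2,18] y:[33,50] z:[9,38/3] -> miss, prune
  N9 x:[-3,14] y:[12,32] z:[38/3,61/3] -> hit [38/3,14], descend [2, 6, 11]
    N2 x:[3,8] y:[26,31] z:[38/3,14] -> miss, prune
    N6 x:[5,13] y:[12,17] z:[38/3,50/3] -> hit [38/3,13] leaf, test {P1@t=13, P5(miss), P19(miss)}
    N11 x:[-3,14] y:[22,32] z:[16,61/3] -> miss, prune
  N12 x:[-2,14] y:[33,46] z:[37/3,19] -> miss, prune

order=[0, 5, 8, 9, 2, 6, 11, 12]  |boxes|=8  |leaves|=1  hit=P1

== RESULT ==
8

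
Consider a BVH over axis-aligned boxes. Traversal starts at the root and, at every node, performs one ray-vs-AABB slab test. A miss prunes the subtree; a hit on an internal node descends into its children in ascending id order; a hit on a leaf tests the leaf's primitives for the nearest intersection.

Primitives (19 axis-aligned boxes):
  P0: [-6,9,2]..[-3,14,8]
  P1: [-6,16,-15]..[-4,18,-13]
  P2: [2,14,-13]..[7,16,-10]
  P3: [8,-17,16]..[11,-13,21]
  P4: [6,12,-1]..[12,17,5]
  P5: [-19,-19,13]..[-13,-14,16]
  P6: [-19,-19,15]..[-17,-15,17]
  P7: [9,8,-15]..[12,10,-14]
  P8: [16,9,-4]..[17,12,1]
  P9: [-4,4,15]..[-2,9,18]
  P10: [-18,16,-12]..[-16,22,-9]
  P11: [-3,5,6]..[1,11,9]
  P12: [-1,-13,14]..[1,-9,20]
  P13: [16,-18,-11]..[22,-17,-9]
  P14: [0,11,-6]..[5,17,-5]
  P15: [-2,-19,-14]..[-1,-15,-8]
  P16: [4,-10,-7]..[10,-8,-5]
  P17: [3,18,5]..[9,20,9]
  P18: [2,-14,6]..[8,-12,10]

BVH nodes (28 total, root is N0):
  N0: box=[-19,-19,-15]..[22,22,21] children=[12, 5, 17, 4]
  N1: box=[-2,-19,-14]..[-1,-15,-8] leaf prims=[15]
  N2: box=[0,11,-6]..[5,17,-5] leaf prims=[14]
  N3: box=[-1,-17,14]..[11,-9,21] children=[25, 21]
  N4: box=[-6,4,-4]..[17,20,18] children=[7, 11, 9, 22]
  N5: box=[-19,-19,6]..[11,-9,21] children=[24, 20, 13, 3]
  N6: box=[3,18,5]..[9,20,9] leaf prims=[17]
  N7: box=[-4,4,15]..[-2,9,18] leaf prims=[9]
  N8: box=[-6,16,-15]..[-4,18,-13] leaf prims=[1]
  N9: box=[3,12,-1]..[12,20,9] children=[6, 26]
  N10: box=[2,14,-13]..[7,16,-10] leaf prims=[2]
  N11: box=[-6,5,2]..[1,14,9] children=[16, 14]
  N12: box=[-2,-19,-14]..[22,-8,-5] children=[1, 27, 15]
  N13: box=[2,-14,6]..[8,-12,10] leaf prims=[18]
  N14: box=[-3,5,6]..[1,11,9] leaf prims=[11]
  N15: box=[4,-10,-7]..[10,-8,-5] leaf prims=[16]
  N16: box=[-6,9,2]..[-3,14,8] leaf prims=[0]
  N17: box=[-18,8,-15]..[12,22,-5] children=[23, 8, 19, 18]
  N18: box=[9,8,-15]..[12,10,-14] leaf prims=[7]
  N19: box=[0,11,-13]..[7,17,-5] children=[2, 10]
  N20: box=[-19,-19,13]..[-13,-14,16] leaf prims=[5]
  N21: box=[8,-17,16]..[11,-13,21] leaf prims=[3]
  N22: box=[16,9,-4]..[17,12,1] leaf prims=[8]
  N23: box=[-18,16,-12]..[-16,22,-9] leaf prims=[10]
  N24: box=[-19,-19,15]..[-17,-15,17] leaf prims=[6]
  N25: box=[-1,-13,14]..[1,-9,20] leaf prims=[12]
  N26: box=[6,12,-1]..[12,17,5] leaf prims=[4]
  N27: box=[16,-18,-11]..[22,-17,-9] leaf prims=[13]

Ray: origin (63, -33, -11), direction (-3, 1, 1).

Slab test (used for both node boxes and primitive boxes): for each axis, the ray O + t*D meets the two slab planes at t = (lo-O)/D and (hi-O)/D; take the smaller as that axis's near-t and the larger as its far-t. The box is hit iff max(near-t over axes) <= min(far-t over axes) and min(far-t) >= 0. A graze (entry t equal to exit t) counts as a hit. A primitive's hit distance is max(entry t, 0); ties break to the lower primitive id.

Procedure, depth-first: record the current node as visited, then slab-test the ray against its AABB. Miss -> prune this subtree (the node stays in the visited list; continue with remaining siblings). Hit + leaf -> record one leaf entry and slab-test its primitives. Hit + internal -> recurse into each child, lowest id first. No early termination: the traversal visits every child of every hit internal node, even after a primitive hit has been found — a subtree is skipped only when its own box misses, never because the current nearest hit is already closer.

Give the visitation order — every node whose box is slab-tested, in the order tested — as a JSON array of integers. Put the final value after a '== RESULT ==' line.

Trace the traversal:
N0 x:[41/3,82/3] y:[14,55] z:[-4,32] -> hit [14,82/3], descend [4, 5, 12, 17]
  N4 x:[46/3,23] y:[37,53] z:[7,29] -> miss, prune
  N5 x:[52/3,82/3] y:[14,24] z:[17,32] -> hit [52/3,24], descend [3, 13, 20, 24]
    N3 x:[52/3,64/3] y:[16,24] z:[25,32] -> miss, prune
    N13 x:[55/3,61/3] y:[19,21] z:[17,21] -> hit [19,61/3] leaf, test {P18@t=19}
    N20 x:[76/3,82/3] y:[14,19] z:[24,27] -> miss, prune
    N24 x:[80/3,82/3] y:[14,18] z:[26,28] -> miss, prune
  N12 x:[41/3,65/3] y:[14,25] z:[-3,6] -> miss, prune
  N17 x:[17,27] y:[41,55] z:[-4,6] -> miss, prune

Visited [0, 4, 5, 3, 13, 20, 24, 12, 17]. Tests: 9 box, 1 leaf. Nearest: P18.

== RESULT ==
[0, 4, 5, 3, 13, 20, 24, 12, 17]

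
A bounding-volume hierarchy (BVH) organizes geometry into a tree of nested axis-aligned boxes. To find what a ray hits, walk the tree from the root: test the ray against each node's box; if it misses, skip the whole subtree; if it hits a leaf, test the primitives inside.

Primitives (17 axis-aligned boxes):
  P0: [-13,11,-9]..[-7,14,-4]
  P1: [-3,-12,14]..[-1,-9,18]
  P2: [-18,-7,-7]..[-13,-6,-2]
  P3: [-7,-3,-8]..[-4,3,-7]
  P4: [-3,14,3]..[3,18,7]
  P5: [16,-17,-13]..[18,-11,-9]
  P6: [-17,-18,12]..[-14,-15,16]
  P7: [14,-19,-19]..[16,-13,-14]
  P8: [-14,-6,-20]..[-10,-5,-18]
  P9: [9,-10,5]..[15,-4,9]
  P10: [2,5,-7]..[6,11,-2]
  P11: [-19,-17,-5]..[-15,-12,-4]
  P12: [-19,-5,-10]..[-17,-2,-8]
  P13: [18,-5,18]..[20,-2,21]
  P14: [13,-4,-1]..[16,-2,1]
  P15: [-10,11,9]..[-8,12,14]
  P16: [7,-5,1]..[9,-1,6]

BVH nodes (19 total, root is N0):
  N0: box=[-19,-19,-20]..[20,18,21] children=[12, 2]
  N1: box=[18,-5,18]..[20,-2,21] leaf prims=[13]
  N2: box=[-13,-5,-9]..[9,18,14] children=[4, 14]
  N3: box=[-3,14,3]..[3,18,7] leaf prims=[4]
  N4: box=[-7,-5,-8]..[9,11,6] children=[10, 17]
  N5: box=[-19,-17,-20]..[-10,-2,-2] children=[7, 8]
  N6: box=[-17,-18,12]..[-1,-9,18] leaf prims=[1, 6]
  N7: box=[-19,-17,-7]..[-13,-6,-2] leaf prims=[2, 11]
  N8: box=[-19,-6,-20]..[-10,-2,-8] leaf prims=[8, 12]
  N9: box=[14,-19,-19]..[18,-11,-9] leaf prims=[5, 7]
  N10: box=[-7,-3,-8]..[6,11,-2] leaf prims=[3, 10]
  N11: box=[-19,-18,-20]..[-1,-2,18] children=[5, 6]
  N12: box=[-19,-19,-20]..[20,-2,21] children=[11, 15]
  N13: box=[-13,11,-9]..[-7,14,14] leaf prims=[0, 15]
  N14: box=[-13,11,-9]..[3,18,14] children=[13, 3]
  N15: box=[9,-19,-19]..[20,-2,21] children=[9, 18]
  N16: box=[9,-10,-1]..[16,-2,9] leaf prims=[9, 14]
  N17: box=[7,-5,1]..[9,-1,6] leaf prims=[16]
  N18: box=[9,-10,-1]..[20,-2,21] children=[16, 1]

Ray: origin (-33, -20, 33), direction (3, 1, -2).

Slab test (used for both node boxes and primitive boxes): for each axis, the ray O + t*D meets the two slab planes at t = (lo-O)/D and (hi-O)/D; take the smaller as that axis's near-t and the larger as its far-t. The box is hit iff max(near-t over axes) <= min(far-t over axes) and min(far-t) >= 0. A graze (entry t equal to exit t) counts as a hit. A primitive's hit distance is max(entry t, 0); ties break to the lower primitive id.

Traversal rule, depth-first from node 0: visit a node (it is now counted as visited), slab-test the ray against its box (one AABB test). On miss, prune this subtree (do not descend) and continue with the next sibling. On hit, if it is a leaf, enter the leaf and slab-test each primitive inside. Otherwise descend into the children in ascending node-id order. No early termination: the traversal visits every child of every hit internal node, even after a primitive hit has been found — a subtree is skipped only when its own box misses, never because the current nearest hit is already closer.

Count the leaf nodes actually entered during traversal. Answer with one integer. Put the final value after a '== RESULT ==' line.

Trace the traversal:
N0 x:[14/3,53/3] y:[1,38] z:[6,53/2] -> hit [6,53/3], descend [2, 12]
  N2 x:[20/3,14] y:[15,38] z:[19/2,21] -> miss, prune
  N12 x:[14/3,53/3] y:[1,18] z:[6,53/2] -> hit [6,53/3], descend [11, 15]
    N11 x:[14/3,32/3] y:[2,18] z:[15/2,53/2] -> hit [15/2,32/3], descend [5, 6]
      N5 x:[14/3,23/3] y:[3,18] z:[35/2,53/2] -> miss, prune
      N6 x:[16/3,32/3] y:[2,11] z:[15/2,21/2] -> hit [15/2,21/2] leaf, test {P1(miss), P6(miss)}
    N15 x:[14,53/3] y:[1,18] z:[6,26] -> hit [14,53/3], descend [9, 18]
      N9 x:[47/3,17] y:[1,9] z:[21,26] -> miss, prune
      N18 x:[14,53/3] y:[10,18] z:[6,17] -> hit [14,17], descend [1, 16]
        N1 x:[17,53/3] y:[15,18] z:[6,15/2] -> miss, prune
        N16 x:[14,49/3] y:[10,18] z:[12,17] -> hit [14,49/3] leaf, test {P9@t=14, P14@t=16}

Summary -> nodes [0, 2, 12, 11, 5, 6, 15, 9, 18, 1, 16]; box-tests=11; leaf-entries=2; first=P9

== RESULT ==
2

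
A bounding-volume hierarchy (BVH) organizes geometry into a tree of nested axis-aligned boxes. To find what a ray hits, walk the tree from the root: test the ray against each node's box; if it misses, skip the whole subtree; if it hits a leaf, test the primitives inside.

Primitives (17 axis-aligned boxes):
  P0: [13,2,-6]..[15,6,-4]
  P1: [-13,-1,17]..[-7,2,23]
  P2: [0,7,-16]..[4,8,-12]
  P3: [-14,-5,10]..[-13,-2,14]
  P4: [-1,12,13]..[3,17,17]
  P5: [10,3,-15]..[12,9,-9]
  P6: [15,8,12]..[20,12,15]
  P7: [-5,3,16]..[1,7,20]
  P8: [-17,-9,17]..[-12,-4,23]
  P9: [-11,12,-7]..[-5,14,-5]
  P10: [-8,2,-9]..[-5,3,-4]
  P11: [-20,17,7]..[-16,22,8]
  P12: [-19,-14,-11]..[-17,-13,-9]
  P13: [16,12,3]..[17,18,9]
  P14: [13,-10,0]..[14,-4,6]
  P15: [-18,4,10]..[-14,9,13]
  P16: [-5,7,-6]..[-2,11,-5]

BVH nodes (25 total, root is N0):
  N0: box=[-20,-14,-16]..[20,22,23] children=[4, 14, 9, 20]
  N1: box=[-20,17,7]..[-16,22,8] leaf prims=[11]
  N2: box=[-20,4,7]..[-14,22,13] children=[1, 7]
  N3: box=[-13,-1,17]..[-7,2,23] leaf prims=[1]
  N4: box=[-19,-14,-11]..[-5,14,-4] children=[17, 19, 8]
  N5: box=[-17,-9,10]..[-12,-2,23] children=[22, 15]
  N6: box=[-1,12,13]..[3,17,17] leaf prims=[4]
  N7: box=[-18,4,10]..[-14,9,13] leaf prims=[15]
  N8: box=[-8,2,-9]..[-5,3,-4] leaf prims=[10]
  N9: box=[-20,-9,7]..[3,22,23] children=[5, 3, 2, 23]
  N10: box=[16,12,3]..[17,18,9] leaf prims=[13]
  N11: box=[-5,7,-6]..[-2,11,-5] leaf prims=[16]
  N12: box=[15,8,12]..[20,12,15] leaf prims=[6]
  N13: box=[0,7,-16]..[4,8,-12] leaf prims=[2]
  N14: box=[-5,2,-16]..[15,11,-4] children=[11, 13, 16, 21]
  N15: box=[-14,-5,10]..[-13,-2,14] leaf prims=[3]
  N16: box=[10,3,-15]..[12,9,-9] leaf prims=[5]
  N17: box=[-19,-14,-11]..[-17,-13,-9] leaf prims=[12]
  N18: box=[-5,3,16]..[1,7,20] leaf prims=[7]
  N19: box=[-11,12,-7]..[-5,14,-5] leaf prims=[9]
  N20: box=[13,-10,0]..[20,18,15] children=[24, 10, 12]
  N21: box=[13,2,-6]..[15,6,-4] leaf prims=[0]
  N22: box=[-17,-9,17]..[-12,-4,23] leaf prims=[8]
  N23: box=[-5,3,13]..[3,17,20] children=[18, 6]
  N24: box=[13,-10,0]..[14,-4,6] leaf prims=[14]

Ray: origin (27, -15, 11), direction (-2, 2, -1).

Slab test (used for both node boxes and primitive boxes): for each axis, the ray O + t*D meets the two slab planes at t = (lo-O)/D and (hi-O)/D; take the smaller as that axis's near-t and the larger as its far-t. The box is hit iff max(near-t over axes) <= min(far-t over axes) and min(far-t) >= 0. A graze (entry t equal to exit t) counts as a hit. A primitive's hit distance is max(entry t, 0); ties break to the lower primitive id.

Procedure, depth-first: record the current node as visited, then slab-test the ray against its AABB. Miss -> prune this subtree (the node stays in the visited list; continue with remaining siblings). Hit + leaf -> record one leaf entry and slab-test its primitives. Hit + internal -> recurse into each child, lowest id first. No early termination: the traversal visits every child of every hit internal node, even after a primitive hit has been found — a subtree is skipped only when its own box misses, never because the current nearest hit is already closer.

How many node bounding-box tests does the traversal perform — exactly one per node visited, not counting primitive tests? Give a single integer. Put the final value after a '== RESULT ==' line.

Walk:
N0 x:[7/2,47/2] y:[1/2,37/2] z:[-12,27] -> hit [7/2,37/2], descend [4, 9, 14, 20]
  N4 x:[16,23] y:[1/2,29/2] z:[15,22] -> miss, prune
  N9 x:[12,47/2] y:[3,37/2] z:[-12,4] -> miss, prune
  N14 x:[6,16] y:[17/2,13] z:[15,27] -> miss, prune
  N20 x:[7/2,7] y:[5/2,33/2] z:[-4,11] -> hit [7/2,7], descend [10, 12, 24]
    N10 x:[5,11/2] y:[27/2,33/2] z:[2,8] -> miss, prune
    N12 x:[7/2,6] y:[23/2,27/2] z:[-4,-1] -> miss, prune
    N24 x:[13/2,7] y:[5/2,11/2] z:[5,11] -> miss, prune

order=[0, 4, 9, 14, 20, 10, 12, 24]  |boxes|=8  |leaves|=0  hit=miss

== RESULT ==
8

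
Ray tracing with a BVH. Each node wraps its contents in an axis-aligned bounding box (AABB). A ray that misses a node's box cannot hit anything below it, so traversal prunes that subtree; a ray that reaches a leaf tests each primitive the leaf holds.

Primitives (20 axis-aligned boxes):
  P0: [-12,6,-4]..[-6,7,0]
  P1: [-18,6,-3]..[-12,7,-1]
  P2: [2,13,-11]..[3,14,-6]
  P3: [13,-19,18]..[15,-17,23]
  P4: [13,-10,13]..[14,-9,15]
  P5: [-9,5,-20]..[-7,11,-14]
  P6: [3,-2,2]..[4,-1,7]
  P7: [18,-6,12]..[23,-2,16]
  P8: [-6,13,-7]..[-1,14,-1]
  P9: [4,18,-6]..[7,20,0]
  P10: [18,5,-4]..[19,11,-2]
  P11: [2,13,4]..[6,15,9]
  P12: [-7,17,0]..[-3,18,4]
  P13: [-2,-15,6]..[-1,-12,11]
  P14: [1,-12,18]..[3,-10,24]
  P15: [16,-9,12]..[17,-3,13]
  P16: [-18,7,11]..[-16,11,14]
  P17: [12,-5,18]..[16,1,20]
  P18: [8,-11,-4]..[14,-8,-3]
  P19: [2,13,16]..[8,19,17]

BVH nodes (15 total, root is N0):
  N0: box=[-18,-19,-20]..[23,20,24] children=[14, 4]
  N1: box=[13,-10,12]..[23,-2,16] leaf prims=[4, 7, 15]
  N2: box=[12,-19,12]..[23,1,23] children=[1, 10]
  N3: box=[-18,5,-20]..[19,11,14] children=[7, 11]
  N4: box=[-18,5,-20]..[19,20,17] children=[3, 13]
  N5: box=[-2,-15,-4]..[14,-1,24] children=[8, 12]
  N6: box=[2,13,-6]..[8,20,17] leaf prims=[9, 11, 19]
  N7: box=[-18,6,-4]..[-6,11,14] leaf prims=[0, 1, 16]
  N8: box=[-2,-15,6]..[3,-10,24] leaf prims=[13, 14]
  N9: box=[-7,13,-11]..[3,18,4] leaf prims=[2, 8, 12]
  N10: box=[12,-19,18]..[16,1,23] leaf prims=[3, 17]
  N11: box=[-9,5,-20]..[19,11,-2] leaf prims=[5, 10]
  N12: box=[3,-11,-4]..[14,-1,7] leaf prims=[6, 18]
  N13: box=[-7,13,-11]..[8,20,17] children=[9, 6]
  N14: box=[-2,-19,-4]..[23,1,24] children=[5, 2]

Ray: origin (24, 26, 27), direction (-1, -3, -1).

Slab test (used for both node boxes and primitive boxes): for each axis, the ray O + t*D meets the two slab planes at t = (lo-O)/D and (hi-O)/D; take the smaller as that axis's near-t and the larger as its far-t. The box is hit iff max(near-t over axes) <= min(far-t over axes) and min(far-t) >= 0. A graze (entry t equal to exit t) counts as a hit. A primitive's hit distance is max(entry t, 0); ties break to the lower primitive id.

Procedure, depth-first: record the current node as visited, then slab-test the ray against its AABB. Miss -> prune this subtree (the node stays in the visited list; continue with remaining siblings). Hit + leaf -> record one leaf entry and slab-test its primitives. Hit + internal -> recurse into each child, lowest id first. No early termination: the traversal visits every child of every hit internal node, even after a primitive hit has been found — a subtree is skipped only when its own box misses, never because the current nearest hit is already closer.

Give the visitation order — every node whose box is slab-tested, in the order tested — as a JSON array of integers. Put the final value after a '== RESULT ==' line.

Trace the traversal:
N0 x:[1,42] y:[2,15] z:[3,47] -> hit [3,15], descend [4, 14]
  N4 x:[5,42] y:[2,7] z:[10,47] -> miss, prune
  N14 x:[1,26] y:[25/3,15] z:[3,31] -> hit [25/3,15], descend [2, 5]
    N2 x:[1,12] y:[25/3,15] z:[4,15] -> hit [25/3,12], descend [1, 10]
      N1 x:[1,11] y:[28/3,12] z:[11,15] -> hit [11,11] leaf, test {P4(miss), P7(miss), P15(miss)}
      N10 x:[8,12] y:[25/3,15] z:[4,9] -> hit [25/3,9] leaf, test {P3(miss), P17@t=25/3}
    N5 x:[10,26] y:[9,41/3] z:[3,31] -> hit [10,41/3], descend [8, 12]
      N8 x:[21,26] y:[12,41/3] z:[3,21] -> miss, prune
      N12 x:[10,21] y:[9,37/3] z:[20,31] -> miss, prune

Summary -> nodes [0, 4, 14, 2, 1, 10, 5, 8, 12]; box-tests=9; leaf-entries=2; first=P17

== RESULT ==
[0, 4, 14, 2, 1, 10, 5, 8, 12]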